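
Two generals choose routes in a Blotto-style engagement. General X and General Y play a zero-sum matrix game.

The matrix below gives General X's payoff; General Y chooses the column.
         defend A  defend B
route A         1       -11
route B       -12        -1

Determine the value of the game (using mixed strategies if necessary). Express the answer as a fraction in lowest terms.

Row minima are -11 and -12, so General X's maximin is -11; column maxima are 1 and -1, so General Y's minimax is -1. These differ, so the equilibrium is in mixed strategies.
Let General X play route A with probability p. General Y is indifferent when p − 12(1−p) = −11p − (1−p), giving p = 11/23.
Let General Y play defend A with probability q. General X is indifferent when q − 11(1−q) = −12q − (1−q), giving q = 10/23.
The value is 1·(10/23) + (-11)·(13/23) = -133/23.

-133/23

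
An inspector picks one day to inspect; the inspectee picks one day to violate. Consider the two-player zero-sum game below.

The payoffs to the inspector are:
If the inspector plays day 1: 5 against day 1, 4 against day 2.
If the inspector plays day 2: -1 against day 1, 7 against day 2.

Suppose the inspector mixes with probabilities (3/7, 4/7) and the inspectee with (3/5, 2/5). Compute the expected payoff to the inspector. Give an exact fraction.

113/35

Against (3/5, 2/5), each row's expected payoff is day 1: 23/5; day 2: 11/5.
Taking the (3/7, 4/7)-weighted average: (3/7)·(23/5) + (4/7)·(11/5) = 113/35.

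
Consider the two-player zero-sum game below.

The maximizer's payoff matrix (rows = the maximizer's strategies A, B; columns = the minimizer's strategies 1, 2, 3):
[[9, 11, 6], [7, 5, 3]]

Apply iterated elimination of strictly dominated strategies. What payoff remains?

6

Row B is strictly dominated by row A (9>7, 11>5, 6>3); eliminate B.
Column 2 is strictly dominated by 1 for the minimizer (9<11); eliminate 2.
Column 1 is strictly dominated by 3 for the minimizer (6<9); eliminate 1.
Only (A, 3) remains, with payoff 6.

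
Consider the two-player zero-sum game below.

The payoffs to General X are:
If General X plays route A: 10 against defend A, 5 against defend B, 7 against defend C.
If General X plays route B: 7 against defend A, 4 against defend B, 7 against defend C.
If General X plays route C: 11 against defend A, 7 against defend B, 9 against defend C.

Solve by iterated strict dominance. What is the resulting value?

7

Row route A is strictly dominated by row route C (11>10, 7>5, 9>7); eliminate route A.
Column defend A is strictly dominated by defend B for General Y (4<7, 7<11); eliminate defend A.
Column defend C is strictly dominated by defend B for General Y (4<7, 7<9); eliminate defend C.
Row route B is strictly dominated by row route C (7>4); eliminate route B.
Only (route C, defend B) remains, with payoff 7.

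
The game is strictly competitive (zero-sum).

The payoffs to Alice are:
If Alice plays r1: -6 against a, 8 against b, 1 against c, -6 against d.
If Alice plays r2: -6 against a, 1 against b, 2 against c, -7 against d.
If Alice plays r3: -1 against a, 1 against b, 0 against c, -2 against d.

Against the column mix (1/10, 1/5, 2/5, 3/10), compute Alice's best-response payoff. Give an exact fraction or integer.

r1: (-6)·(1/10) + (8)·(1/5) + (1)·(2/5) + (-6)·(3/10) = -2/5.
r2: (-6)·(1/10) + (1)·(1/5) + (2)·(2/5) + (-7)·(3/10) = -17/10.
r3: (-1)·(1/10) + (1)·(1/5) + (0)·(2/5) + (-2)·(3/10) = -1/2.
The best pure response is r1 with expected payoff -2/5.

-2/5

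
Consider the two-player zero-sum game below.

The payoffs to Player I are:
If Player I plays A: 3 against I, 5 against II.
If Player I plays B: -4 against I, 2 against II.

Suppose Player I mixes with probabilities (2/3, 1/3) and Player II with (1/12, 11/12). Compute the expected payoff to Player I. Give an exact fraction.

67/18

Against (1/12, 11/12), each row's expected payoff is A: 29/6; B: 3/2.
Taking the (2/3, 1/3)-weighted average: (2/3)·(29/6) + (1/3)·(3/2) = 67/18.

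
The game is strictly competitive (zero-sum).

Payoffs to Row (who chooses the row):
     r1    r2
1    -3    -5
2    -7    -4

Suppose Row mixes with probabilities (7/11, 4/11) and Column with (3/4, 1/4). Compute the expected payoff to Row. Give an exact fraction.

-9/2

Against (3/4, 1/4), each row's expected payoff is 1: -7/2; 2: -25/4.
Taking the (7/11, 4/11)-weighted average: (7/11)·(-7/2) + (4/11)·(-25/4) = -9/2.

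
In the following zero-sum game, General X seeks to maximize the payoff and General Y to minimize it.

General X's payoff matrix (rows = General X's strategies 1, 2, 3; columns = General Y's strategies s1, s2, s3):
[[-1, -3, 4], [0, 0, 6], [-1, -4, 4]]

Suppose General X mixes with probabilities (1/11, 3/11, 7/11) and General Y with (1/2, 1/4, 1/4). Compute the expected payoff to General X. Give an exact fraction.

3/44

Against (1/2, 1/4, 1/4), each row's expected payoff is 1: -1/4; 2: 3/2; 3: -1/2.
Taking the (1/11, 3/11, 7/11)-weighted average: (1/11)·(-1/4) + (3/11)·(3/2) + (7/11)·(-1/2) = 3/44.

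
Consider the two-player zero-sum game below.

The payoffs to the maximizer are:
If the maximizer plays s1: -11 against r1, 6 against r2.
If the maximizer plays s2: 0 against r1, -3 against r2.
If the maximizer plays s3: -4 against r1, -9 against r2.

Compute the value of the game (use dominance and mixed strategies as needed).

Row s3 is strictly dominated by row s2, so the maximizer never plays it.
The remaining 2×2 game on (s1, s2) × (r1, r2) has no saddle point. Let the maximizer play s1 with probability p; indifference gives −11p = 6p − 3(1−p), so p = 3/20.
Similarly the minimizer's optimal q on r1 is 9/20, and the value is -11·(9/20) + (6)·(11/20) = -33/20.

-33/20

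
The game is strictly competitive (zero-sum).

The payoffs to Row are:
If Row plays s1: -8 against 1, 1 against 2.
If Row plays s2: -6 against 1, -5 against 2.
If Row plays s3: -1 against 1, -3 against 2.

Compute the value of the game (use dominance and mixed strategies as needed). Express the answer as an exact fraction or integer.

Row s2 is strictly dominated by row s3, so Row never plays it.
The remaining 2×2 game on (s1, s3) × (1, 2) has no saddle point. Let Row play s1 with probability p; indifference gives −8p − (1−p) = p − 3(1−p), so p = 2/11.
Similarly Column's optimal q on 1 is 4/11, and the value is -8·(4/11) + (1)·(7/11) = -25/11.

-25/11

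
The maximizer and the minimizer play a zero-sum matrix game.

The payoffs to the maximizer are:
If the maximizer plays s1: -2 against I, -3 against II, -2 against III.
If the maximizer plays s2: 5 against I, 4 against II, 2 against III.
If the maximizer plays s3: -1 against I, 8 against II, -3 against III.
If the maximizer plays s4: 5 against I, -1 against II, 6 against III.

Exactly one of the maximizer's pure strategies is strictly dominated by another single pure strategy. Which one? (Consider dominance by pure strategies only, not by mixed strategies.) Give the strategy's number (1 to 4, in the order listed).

1

Compare s1 with s2: 5 > -2, 4 > -3, 2 > -2.
So s2 strictly dominates s1 for the maximizer; s1 is strictly dominated.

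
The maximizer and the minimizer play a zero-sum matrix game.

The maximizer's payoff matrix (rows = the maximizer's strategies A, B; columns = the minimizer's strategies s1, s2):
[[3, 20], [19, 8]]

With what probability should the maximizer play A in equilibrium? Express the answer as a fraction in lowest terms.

11/28

Row minima are 3 and 8, so the maximizer's maximin is 8; column maxima are 19 and 20, so the minimizer's minimax is 19. These differ, so the equilibrium is in mixed strategies.
Let the maximizer play A with probability p. The minimizer is indifferent when 3p + 19(1−p) = 20p + 8(1−p), giving p = 11/28.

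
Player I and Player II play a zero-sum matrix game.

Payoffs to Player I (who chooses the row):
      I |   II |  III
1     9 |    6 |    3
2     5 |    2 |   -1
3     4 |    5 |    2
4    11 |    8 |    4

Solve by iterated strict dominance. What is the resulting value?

Row 2 is strictly dominated by row 1 (9>5, 6>2, 3>-1); eliminate 2.
Row 1 is strictly dominated by row 4 (11>9, 8>6, 4>3); eliminate 1.
Row 3 is strictly dominated by row 4 (11>4, 8>5, 4>2); eliminate 3.
Column II is strictly dominated by III for Player II (4<8); eliminate II.
Column I is strictly dominated by III for Player II (4<11); eliminate I.
Only (4, III) remains, with payoff 4.

4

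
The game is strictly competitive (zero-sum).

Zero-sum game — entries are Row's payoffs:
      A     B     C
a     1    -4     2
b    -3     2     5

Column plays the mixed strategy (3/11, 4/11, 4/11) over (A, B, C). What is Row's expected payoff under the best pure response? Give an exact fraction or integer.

a: (1)·(3/11) + (-4)·(4/11) + (2)·(4/11) = -5/11.
b: (-3)·(3/11) + (2)·(4/11) + (5)·(4/11) = 19/11.
The best pure response is b with expected payoff 19/11.

19/11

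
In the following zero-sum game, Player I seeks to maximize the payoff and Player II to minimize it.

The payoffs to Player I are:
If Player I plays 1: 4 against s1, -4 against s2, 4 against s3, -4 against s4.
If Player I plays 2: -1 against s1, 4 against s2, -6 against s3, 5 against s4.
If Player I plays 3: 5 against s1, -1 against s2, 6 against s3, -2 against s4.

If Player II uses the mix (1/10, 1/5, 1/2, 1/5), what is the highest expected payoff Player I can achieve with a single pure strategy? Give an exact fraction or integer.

1: (4)·(1/10) + (-4)·(1/5) + (4)·(1/2) + (-4)·(1/5) = 4/5.
2: (-1)·(1/10) + (4)·(1/5) + (-6)·(1/2) + (5)·(1/5) = -13/10.
3: (5)·(1/10) + (-1)·(1/5) + (6)·(1/2) + (-2)·(1/5) = 29/10.
The best pure response is 3 with expected payoff 29/10.

29/10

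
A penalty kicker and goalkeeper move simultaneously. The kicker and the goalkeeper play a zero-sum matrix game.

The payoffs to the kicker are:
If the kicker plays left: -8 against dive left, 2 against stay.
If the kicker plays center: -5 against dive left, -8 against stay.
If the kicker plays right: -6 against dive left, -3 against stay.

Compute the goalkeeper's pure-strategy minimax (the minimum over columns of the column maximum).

The worst case (largest entry) in each column is dive left: -5, stay: 2.
The best (smallest) of these is -5.

-5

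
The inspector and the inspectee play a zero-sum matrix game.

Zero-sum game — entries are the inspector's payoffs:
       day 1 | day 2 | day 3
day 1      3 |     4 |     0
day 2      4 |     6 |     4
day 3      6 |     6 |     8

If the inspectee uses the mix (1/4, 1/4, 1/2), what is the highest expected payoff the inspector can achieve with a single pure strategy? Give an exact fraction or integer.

7

day 1: (3)·(1/4) + (4)·(1/4) + (0)·(1/2) = 7/4.
day 2: (4)·(1/4) + (6)·(1/4) + (4)·(1/2) = 9/2.
day 3: (6)·(1/4) + (6)·(1/4) + (8)·(1/2) = 7.
The best pure response is day 3 with expected payoff 7.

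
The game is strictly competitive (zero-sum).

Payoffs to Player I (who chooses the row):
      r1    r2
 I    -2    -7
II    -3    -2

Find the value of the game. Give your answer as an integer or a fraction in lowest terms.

Row minima are -7 and -3, so Player I's maximin is -3; column maxima are -2 and -2, so Player II's minimax is -2. These differ, so the equilibrium is in mixed strategies.
Let Player I play I with probability p. Player II is indifferent when −2p − 3(1−p) = −7p − 2(1−p), giving p = 1/6.
Let Player II play r1 with probability q. Player I is indifferent when −2q − 7(1−q) = −3q − 2(1−q), giving q = 5/6.
The value is -2·(5/6) + (-7)·(1/6) = -17/6.

-17/6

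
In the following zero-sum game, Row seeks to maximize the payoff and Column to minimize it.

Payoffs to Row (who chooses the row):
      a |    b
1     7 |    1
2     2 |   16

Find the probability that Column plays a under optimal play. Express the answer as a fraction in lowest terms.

Row minima are 1 and 2, so Row's maximin is 2; column maxima are 7 and 16, so Column's minimax is 7. These differ, so the equilibrium is in mixed strategies.
Let Column play a with probability q. Row is indifferent when 7q + (1−q) = 2q + 16(1−q), giving q = 3/4.

3/4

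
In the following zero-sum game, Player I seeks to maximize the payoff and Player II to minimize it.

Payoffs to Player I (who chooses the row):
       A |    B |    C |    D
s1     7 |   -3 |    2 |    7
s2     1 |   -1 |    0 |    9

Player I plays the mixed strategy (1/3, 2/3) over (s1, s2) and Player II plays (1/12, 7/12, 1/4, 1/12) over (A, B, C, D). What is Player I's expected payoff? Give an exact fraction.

Against (1/12, 7/12, 1/4, 1/12), each row's expected payoff is s1: -1/12; s2: 1/4.
Taking the (1/3, 2/3)-weighted average: (1/3)·(-1/12) + (2/3)·(1/4) = 5/36.

5/36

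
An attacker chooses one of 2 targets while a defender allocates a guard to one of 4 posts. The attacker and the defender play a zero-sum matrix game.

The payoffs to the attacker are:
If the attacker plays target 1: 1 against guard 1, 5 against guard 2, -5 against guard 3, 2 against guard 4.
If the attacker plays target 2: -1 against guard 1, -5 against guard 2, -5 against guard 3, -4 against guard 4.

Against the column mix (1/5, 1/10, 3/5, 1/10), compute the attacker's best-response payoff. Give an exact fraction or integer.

-21/10

target 1: (1)·(1/5) + (5)·(1/10) + (-5)·(3/5) + (2)·(1/10) = -21/10.
target 2: (-1)·(1/5) + (-5)·(1/10) + (-5)·(3/5) + (-4)·(1/10) = -41/10.
The best pure response is target 1 with expected payoff -21/10.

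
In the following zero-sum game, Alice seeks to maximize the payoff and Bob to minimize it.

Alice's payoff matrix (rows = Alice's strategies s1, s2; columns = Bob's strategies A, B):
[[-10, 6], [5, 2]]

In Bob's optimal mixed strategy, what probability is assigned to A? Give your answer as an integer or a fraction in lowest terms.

Row minima are -10 and 2, so Alice's maximin is 2; column maxima are 5 and 6, so Bob's minimax is 5. These differ, so the equilibrium is in mixed strategies.
Let Bob play A with probability q. Alice is indifferent when −10q + 6(1−q) = 5q + 2(1−q), giving q = 4/19.

4/19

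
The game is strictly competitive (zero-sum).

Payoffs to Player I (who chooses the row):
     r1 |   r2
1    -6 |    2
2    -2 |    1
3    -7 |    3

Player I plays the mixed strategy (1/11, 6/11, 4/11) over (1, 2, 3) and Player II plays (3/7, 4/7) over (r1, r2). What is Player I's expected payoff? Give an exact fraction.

Against (3/7, 4/7), each row's expected payoff is 1: -10/7; 2: -2/7; 3: -9/7.
Taking the (1/11, 6/11, 4/11)-weighted average: (1/11)·(-10/7) + (6/11)·(-2/7) + (4/11)·(-9/7) = -58/77.

-58/77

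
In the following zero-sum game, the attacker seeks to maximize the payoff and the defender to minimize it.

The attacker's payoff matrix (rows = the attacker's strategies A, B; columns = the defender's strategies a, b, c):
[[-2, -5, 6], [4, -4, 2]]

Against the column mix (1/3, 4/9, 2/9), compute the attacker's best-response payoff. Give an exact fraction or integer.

A: (-2)·(1/3) + (-5)·(4/9) + (6)·(2/9) = -14/9.
B: (4)·(1/3) + (-4)·(4/9) + (2)·(2/9) = 0.
The best pure response is B with expected payoff 0.

0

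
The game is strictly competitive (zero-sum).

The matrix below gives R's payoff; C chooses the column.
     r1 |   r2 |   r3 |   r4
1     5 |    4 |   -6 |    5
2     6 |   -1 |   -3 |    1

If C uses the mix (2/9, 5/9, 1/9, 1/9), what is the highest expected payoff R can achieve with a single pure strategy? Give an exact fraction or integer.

29/9

1: (5)·(2/9) + (4)·(5/9) + (-6)·(1/9) + (5)·(1/9) = 29/9.
2: (6)·(2/9) + (-1)·(5/9) + (-3)·(1/9) + (1)·(1/9) = 5/9.
The best pure response is 1 with expected payoff 29/9.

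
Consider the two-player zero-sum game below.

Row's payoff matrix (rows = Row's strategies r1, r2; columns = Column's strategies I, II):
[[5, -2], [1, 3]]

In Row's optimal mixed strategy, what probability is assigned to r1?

Row minima are -2 and 1, so Row's maximin is 1; column maxima are 5 and 3, so Column's minimax is 3. These differ, so the equilibrium is in mixed strategies.
Let Row play r1 with probability p. Column is indifferent when 5p + (1−p) = −2p + 3(1−p), giving p = 2/9.

2/9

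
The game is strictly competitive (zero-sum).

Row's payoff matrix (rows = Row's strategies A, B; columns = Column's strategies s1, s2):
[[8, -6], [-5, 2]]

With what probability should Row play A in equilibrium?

1/3

Row minima are -6 and -5, so Row's maximin is -5; column maxima are 8 and 2, so Column's minimax is 2. These differ, so the equilibrium is in mixed strategies.
Let Row play A with probability p. Column is indifferent when 8p − 5(1−p) = −6p + 2(1−p), giving p = 1/3.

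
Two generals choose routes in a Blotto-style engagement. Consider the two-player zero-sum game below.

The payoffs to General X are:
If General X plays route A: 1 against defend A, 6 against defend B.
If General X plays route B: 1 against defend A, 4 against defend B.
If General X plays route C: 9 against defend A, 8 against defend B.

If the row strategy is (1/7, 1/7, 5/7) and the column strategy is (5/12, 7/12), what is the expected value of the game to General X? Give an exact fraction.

Against (5/12, 7/12), each row's expected payoff is route A: 47/12; route B: 11/4; route C: 101/12.
Taking the (1/7, 1/7, 5/7)-weighted average: (1/7)·(47/12) + (1/7)·(11/4) + (5/7)·(101/12) = 195/28.

195/28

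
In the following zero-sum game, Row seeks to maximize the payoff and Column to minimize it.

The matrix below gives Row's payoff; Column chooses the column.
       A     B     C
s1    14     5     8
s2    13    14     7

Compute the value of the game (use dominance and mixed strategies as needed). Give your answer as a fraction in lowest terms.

Column A is strictly dominated by C for Column (it gives Row more in every row).
The remaining 2×2 game on (s1, s2) × (B, C) has no saddle point. Let Row play s1 with probability p; indifference gives 5p + 14(1−p) = 8p + 7(1−p), so p = 7/10.
Similarly Column's optimal q on B is 1/10, and the value is 5·(1/10) + (8)·(9/10) = 77/10.

77/10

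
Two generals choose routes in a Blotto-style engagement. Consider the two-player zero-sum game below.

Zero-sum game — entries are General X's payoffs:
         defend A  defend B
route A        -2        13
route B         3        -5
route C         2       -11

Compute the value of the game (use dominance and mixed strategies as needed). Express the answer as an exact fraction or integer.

Row route C is strictly dominated by row route B, so General X never plays it.
The remaining 2×2 game on (route A, route B) × (defend A, defend B) has no saddle point. Let General X play route A with probability p; indifference gives −2p + 3(1−p) = 13p − 5(1−p), so p = 8/23.
Similarly General Y's optimal q on defend A is 18/23, and the value is -2·(18/23) + (13)·(5/23) = 29/23.

29/23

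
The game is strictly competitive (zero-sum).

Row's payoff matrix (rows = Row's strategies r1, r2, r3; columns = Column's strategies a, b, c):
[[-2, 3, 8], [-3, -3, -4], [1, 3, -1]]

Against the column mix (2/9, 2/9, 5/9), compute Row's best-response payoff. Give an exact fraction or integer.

r1: (-2)·(2/9) + (3)·(2/9) + (8)·(5/9) = 14/3.
r2: (-3)·(2/9) + (-3)·(2/9) + (-4)·(5/9) = -32/9.
r3: (1)·(2/9) + (3)·(2/9) + (-1)·(5/9) = 1/3.
The best pure response is r1 with expected payoff 14/3.

14/3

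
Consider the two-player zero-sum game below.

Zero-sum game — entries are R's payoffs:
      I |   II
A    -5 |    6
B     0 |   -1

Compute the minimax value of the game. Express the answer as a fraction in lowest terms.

-5/12

Row minima are -5 and -1, so R's maximin is -1; column maxima are 0 and 6, so C's minimax is 0. These differ, so the equilibrium is in mixed strategies.
Let R play A with probability p. C is indifferent when −5p = 6p − (1−p), giving p = 1/12.
Let C play I with probability q. R is indifferent when −5q + 6(1−q) = −(1−q), giving q = 7/12.
The value is -5·(7/12) + (6)·(5/12) = -5/12.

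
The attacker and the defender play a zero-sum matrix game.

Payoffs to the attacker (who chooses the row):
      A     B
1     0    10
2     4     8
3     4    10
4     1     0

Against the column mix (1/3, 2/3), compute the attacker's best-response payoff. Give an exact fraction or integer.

1: (0)·(1/3) + (10)·(2/3) = 20/3.
2: (4)·(1/3) + (8)·(2/3) = 20/3.
3: (4)·(1/3) + (10)·(2/3) = 8.
4: (1)·(1/3) + (0)·(2/3) = 1/3.
The best pure response is 3 with expected payoff 8.

8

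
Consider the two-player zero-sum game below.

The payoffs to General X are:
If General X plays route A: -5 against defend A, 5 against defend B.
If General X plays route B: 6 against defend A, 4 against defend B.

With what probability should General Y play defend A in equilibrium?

1/12

Row minima are -5 and 4, so General X's maximin is 4; column maxima are 6 and 5, so General Y's minimax is 5. These differ, so the equilibrium is in mixed strategies.
Let General Y play defend A with probability q. General X is indifferent when −5q + 5(1−q) = 6q + 4(1−q), giving q = 1/12.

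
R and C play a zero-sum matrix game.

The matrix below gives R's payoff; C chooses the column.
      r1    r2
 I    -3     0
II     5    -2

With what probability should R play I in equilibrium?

Row minima are -3 and -2, so R's maximin is -2; column maxima are 5 and 0, so C's minimax is 0. These differ, so the equilibrium is in mixed strategies.
Let R play I with probability p. C is indifferent when −3p + 5(1−p) = −2(1−p), giving p = 7/10.

7/10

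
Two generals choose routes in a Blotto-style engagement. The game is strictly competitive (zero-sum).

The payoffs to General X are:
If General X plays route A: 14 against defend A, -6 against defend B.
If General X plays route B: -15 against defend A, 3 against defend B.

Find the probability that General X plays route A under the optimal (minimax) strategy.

Row minima are -6 and -15, so General X's maximin is -6; column maxima are 14 and 3, so General Y's minimax is 3. These differ, so the equilibrium is in mixed strategies.
Let General X play route A with probability p. General Y is indifferent when 14p − 15(1−p) = −6p + 3(1−p), giving p = 9/19.

9/19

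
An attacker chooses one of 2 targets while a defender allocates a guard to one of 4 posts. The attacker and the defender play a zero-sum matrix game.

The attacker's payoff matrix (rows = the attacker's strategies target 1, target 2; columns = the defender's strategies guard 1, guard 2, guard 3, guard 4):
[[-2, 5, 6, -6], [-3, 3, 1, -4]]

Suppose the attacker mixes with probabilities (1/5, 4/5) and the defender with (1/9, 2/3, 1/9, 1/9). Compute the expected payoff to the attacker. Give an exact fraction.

Against (1/9, 2/3, 1/9, 1/9), each row's expected payoff is target 1: 28/9; target 2: 4/3.
Taking the (1/5, 4/5)-weighted average: (1/5)·(28/9) + (4/5)·(4/3) = 76/45.

76/45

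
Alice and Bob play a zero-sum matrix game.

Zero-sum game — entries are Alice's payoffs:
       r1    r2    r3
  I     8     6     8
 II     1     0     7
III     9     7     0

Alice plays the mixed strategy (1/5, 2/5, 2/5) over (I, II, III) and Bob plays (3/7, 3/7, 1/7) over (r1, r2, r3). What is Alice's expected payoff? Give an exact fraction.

166/35

Against (3/7, 3/7, 1/7), each row's expected payoff is I: 50/7; II: 10/7; III: 48/7.
Taking the (1/5, 2/5, 2/5)-weighted average: (1/5)·(50/7) + (2/5)·(10/7) + (2/5)·(48/7) = 166/35.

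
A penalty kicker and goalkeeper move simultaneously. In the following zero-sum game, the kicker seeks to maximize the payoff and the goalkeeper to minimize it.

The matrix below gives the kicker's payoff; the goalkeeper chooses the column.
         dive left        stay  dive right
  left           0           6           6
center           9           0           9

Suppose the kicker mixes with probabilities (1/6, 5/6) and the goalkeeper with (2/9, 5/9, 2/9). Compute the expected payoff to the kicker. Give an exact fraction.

37/9

Against (2/9, 5/9, 2/9), each row's expected payoff is left: 14/3; center: 4.
Taking the (1/6, 5/6)-weighted average: (1/6)·(14/3) + (5/6)·(4) = 37/9.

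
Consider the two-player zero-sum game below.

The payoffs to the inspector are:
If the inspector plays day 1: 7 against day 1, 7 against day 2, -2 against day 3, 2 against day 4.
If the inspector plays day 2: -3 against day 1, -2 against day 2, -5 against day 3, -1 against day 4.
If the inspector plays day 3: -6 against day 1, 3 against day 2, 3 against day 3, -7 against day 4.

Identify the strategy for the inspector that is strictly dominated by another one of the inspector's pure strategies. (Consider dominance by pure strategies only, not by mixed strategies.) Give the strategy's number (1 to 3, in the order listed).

2

Compare day 2 with day 1: 7 > -3, 7 > -2, -2 > -5, 2 > -1.
So day 1 strictly dominates day 2 for the inspector; day 2 is strictly dominated.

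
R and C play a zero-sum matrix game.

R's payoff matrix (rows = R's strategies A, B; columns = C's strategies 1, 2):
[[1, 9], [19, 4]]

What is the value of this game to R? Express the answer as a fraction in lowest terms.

167/23

Row minima are 1 and 4, so R's maximin is 4; column maxima are 19 and 9, so C's minimax is 9. These differ, so the equilibrium is in mixed strategies.
Let R play A with probability p. C is indifferent when p + 19(1−p) = 9p + 4(1−p), giving p = 15/23.
Let C play 1 with probability q. R is indifferent when q + 9(1−q) = 19q + 4(1−q), giving q = 5/23.
The value is 1·(5/23) + (9)·(18/23) = 167/23.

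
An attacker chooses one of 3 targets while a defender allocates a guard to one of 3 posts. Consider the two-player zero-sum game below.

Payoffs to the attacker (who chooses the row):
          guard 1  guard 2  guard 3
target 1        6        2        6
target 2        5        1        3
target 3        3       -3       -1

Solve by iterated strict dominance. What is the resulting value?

2

Column guard 1 is strictly dominated by guard 2 for the defender (2<6, 1<5, -3<3); eliminate guard 1.
Column guard 3 is strictly dominated by guard 2 for the defender (2<6, 1<3, -3<-1); eliminate guard 3.
Row target 2 is strictly dominated by row target 1 (2>1); eliminate target 2.
Row target 3 is strictly dominated by row target 1 (2>-3); eliminate target 3.
Only (target 1, guard 2) remains, with payoff 2.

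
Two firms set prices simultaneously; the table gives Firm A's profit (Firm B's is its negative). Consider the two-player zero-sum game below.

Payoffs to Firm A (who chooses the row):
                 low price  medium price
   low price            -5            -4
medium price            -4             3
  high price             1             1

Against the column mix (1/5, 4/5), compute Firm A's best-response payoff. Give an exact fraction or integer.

low price: (-5)·(1/5) + (-4)·(4/5) = -21/5.
medium price: (-4)·(1/5) + (3)·(4/5) = 8/5.
high price: (1)·(1/5) + (1)·(4/5) = 1.
The best pure response is medium price with expected payoff 8/5.

8/5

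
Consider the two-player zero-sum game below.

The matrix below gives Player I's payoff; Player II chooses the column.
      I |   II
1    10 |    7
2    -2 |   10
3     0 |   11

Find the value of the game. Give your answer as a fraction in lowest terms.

55/7

Row 2 is strictly dominated by row 3, so Player I never plays it.
The remaining 2×2 game on (1, 3) × (I, II) has no saddle point. Let Player I play 1 with probability p; indifference gives 10p = 7p + 11(1−p), so p = 11/14.
Similarly Player II's optimal q on I is 2/7, and the value is 10·(2/7) + (7)·(5/7) = 55/7.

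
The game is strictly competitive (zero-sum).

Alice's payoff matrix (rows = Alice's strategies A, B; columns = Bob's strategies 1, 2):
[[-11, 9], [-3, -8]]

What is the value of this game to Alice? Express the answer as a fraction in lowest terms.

Row minima are -11 and -8, so Alice's maximin is -8; column maxima are -3 and 9, so Bob's minimax is -3. These differ, so the equilibrium is in mixed strategies.
Let Alice play A with probability p. Bob is indifferent when −11p − 3(1−p) = 9p − 8(1−p), giving p = 1/5.
Let Bob play 1 with probability q. Alice is indifferent when −11q + 9(1−q) = −3q − 8(1−q), giving q = 17/25.
The value is -11·(17/25) + (9)·(8/25) = -23/5.

-23/5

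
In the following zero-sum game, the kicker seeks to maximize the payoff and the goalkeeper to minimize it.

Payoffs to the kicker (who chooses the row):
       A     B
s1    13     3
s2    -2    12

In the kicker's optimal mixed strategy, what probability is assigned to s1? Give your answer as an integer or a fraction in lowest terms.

Row minima are 3 and -2, so the kicker's maximin is 3; column maxima are 13 and 12, so the goalkeeper's minimax is 12. These differ, so the equilibrium is in mixed strategies.
Let the kicker play s1 with probability p. The goalkeeper is indifferent when 13p − 2(1−p) = 3p + 12(1−p), giving p = 7/12.

7/12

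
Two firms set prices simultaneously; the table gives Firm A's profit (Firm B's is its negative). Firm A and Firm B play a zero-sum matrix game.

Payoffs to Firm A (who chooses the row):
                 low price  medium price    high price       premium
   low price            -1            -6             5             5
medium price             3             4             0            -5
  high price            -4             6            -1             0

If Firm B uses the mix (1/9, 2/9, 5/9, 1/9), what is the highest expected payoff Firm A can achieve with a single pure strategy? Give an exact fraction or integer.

17/9

low price: (-1)·(1/9) + (-6)·(2/9) + (5)·(5/9) + (5)·(1/9) = 17/9.
medium price: (3)·(1/9) + (4)·(2/9) + (0)·(5/9) + (-5)·(1/9) = 2/3.
high price: (-4)·(1/9) + (6)·(2/9) + (-1)·(5/9) + (0)·(1/9) = 1/3.
The best pure response is low price with expected payoff 17/9.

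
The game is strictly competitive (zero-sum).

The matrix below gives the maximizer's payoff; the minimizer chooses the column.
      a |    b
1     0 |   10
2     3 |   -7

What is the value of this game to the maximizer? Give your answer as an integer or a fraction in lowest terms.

3/2

Row minima are 0 and -7, so the maximizer's maximin is 0; column maxima are 3 and 10, so the minimizer's minimax is 3. These differ, so the equilibrium is in mixed strategies.
Let the maximizer play 1 with probability p. The minimizer is indifferent when 3(1−p) = 10p − 7(1−p), giving p = 1/2.
Let the minimizer play a with probability q. The maximizer is indifferent when 10(1−q) = 3q − 7(1−q), giving q = 17/20.
The value is 0·(17/20) + (10)·(3/20) = 3/2.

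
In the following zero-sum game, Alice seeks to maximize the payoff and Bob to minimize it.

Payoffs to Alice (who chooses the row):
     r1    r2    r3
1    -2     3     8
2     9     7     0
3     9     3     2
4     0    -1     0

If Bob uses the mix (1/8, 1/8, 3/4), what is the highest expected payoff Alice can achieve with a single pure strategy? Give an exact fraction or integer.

49/8

1: (-2)·(1/8) + (3)·(1/8) + (8)·(3/4) = 49/8.
2: (9)·(1/8) + (7)·(1/8) + (0)·(3/4) = 2.
3: (9)·(1/8) + (3)·(1/8) + (2)·(3/4) = 3.
4: (0)·(1/8) + (-1)·(1/8) + (0)·(3/4) = -1/8.
The best pure response is 1 with expected payoff 49/8.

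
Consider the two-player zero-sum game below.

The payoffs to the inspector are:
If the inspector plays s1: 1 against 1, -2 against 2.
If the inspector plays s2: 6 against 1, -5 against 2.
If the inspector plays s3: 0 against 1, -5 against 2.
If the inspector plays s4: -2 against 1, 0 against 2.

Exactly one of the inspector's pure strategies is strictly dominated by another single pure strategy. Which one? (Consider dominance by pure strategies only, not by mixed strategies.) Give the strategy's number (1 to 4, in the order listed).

Compare s3 with s1: 1 > 0, -2 > -5.
So s1 strictly dominates s3 for the inspector; s3 is strictly dominated.

3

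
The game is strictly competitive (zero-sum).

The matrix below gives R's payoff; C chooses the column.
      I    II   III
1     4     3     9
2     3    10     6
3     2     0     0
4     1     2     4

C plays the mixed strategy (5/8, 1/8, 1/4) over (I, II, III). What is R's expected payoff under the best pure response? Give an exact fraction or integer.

41/8

1: (4)·(5/8) + (3)·(1/8) + (9)·(1/4) = 41/8.
2: (3)·(5/8) + (10)·(1/8) + (6)·(1/4) = 37/8.
3: (2)·(5/8) + (0)·(1/8) + (0)·(1/4) = 5/4.
4: (1)·(5/8) + (2)·(1/8) + (4)·(1/4) = 15/8.
The best pure response is 1 with expected payoff 41/8.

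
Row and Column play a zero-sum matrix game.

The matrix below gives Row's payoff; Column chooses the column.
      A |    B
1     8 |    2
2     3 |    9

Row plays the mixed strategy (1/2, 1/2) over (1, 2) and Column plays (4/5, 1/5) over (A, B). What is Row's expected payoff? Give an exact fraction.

Against (4/5, 1/5), each row's expected payoff is 1: 34/5; 2: 21/5.
Taking the (1/2, 1/2)-weighted average: (1/2)·(34/5) + (1/2)·(21/5) = 11/2.

11/2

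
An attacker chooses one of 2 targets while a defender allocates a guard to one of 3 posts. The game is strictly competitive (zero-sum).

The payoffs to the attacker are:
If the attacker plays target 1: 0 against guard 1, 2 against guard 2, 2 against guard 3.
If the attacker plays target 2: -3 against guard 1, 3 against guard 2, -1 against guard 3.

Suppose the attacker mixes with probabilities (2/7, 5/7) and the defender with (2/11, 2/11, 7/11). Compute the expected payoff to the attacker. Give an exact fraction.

Against (2/11, 2/11, 7/11), each row's expected payoff is target 1: 18/11; target 2: -7/11.
Taking the (2/7, 5/7)-weighted average: (2/7)·(18/11) + (5/7)·(-7/11) = 1/77.

1/77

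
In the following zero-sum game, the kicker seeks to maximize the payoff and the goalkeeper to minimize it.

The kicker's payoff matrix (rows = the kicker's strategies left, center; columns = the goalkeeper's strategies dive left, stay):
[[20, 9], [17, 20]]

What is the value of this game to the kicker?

247/14

Row minima are 9 and 17, so the kicker's maximin is 17; column maxima are 20 and 20, so the goalkeeper's minimax is 20. These differ, so the equilibrium is in mixed strategies.
Let the kicker play left with probability p. The goalkeeper is indifferent when 20p + 17(1−p) = 9p + 20(1−p), giving p = 3/14.
Let the goalkeeper play dive left with probability q. The kicker is indifferent when 20q + 9(1−q) = 17q + 20(1−q), giving q = 11/14.
The value is 20·(11/14) + (9)·(3/14) = 247/14.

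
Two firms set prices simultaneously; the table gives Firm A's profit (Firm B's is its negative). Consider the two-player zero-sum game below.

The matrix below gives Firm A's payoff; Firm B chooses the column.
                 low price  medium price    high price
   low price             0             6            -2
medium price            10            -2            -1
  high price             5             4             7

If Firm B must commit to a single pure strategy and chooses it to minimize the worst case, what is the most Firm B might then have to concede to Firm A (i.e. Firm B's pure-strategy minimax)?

The worst case (largest entry) in each column is low price: 10, medium price: 6, high price: 7.
The best (smallest) of these is 6.

6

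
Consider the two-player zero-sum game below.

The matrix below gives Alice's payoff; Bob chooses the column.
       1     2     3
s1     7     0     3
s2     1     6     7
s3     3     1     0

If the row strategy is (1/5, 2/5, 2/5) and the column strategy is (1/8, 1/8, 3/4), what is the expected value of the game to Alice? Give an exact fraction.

131/40

Against (1/8, 1/8, 3/4), each row's expected payoff is s1: 25/8; s2: 49/8; s3: 1/2.
Taking the (1/5, 2/5, 2/5)-weighted average: (1/5)·(25/8) + (2/5)·(49/8) + (2/5)·(1/2) = 131/40.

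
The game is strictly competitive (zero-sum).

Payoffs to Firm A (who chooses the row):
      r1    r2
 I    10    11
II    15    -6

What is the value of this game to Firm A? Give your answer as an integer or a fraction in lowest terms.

Row minima are 10 and -6, so Firm A's maximin is 10; column maxima are 15 and 11, so Firm B's minimax is 11. These differ, so the equilibrium is in mixed strategies.
Let Firm A play I with probability p. Firm B is indifferent when 10p + 15(1−p) = 11p − 6(1−p), giving p = 21/22.
Let Firm B play r1 with probability q. Firm A is indifferent when 10q + 11(1−q) = 15q − 6(1−q), giving q = 17/22.
The value is 10·(17/22) + (11)·(5/22) = 225/22.

225/22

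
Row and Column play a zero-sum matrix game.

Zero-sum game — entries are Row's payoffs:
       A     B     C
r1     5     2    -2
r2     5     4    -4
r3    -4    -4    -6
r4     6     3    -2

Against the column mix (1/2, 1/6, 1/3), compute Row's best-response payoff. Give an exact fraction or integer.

r1: (5)·(1/2) + (2)·(1/6) + (-2)·(1/3) = 13/6.
r2: (5)·(1/2) + (4)·(1/6) + (-4)·(1/3) = 11/6.
r3: (-4)·(1/2) + (-4)·(1/6) + (-6)·(1/3) = -14/3.
r4: (6)·(1/2) + (3)·(1/6) + (-2)·(1/3) = 17/6.
The best pure response is r4 with expected payoff 17/6.

17/6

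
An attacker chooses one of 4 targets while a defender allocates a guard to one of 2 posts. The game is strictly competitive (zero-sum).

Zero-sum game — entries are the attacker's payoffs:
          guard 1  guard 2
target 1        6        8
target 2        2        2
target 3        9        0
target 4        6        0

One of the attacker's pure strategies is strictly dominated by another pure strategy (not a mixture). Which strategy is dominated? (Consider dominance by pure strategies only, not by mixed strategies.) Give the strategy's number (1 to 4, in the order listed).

Compare target 2 with target 1: 6 > 2, 8 > 2.
So target 1 strictly dominates target 2 for the attacker; target 2 is strictly dominated.

2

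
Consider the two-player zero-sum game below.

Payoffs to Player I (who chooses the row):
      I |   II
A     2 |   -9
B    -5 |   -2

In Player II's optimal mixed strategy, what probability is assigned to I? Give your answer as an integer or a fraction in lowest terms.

Row minima are -9 and -5, so Player I's maximin is -5; column maxima are 2 and -2, so Player II's minimax is -2. These differ, so the equilibrium is in mixed strategies.
Let Player II play I with probability q. Player I is indifferent when 2q − 9(1−q) = −5q − 2(1−q), giving q = 1/2.

1/2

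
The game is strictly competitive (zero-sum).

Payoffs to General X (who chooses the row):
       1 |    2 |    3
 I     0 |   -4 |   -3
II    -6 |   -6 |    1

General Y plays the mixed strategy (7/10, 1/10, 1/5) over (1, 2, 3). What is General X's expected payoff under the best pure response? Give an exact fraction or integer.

I: (0)·(7/10) + (-4)·(1/10) + (-3)·(1/5) = -1.
II: (-6)·(7/10) + (-6)·(1/10) + (1)·(1/5) = -23/5.
The best pure response is I with expected payoff -1.

-1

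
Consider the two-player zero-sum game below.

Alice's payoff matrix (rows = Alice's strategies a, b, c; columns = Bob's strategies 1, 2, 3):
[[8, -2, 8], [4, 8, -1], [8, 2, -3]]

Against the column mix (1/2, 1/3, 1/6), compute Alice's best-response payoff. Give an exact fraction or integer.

a: (8)·(1/2) + (-2)·(1/3) + (8)·(1/6) = 14/3.
b: (4)·(1/2) + (8)·(1/3) + (-1)·(1/6) = 9/2.
c: (8)·(1/2) + (2)·(1/3) + (-3)·(1/6) = 25/6.
The best pure response is a with expected payoff 14/3.

14/3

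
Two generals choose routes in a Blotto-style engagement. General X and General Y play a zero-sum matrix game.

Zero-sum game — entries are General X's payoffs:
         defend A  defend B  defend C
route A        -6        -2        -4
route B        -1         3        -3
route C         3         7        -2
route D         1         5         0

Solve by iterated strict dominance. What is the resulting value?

Row route B is strictly dominated by row route C (3>-1, 7>3, -2>-3); eliminate route B.
Row route A is strictly dominated by row route C (3>-6, 7>-2, -2>-4); eliminate route A.
Column defend A is strictly dominated by defend C for General Y (-2<3, 0<1); eliminate defend A.
Column defend B is strictly dominated by defend C for General Y (-2<7, 0<5); eliminate defend B.
Row route C is strictly dominated by row route D (0>-2); eliminate route C.
Only (route D, defend C) remains, with payoff 0.

0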